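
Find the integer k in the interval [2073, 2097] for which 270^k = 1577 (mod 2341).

Compute 270^2073 mod 2341 = 871, then multiply by 270 repeatedly:
  270^2073=871  270^2074=1070  270^2075=957  270^2076=880  270^2077=1159
  270^2078=1577
Found 1577 at exponent 2078.

2078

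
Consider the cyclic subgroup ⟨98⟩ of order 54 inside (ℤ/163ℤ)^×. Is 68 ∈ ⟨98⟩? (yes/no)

no

68 ∈ ⟨98⟩ iff 68^54 ≡ 1 (mod 163), since |⟨98⟩| = 54.
68^54 mod 163 = 58.
Since 58 ≠ 1, 68 does not lie in the subgroup.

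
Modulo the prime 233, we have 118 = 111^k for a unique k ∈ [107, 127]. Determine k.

121

Compute 111^107 mod 233 = 106, then multiply by 111 repeatedly:
  111^107=106  111^108=116  111^109=61  111^110=14  111^111=156
  111^112=74  111^113=59  111^114=25  111^115=212  111^116=232
  111^117=122  111^118=28  111^119=79  111^120=148  111^121=118
Found 118 at exponent 121.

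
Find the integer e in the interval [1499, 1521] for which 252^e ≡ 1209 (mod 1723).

1511

Compute 252^1499 mod 1723 = 706, then multiply by 252 repeatedly:
  252^1499=706  252^1500=443  252^1501=1364  252^1502=851  252^1503=800
  252^1504=9  252^1505=545  252^1506=1223  252^1507=1502  252^1508=1167
  252^1509=1174  252^1510=1215  252^1511=1209
Found 1209 at exponent 1511.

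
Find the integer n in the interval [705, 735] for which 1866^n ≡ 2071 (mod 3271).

714

Compute 1866^705 mod 3271 = 1017, then multiply by 1866 repeatedly:
  1866^705=1017  1866^706=542  1866^707=633  1866^708=347  1866^709=3115
  1866^710=23  1866^711=395  1866^712=1095  1866^713=2166  1866^714=2071
Found 2071 at exponent 714.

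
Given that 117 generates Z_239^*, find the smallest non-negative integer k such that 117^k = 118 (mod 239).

Baby-step giant-step with m = ceil(sqrt(238)) = 16.
Baby table (117^j mod 239 for j=0..15):
  0:1  1:117  2:66  3:74  4:54  5:104  6:218  7:172
  8:48  9:119  10:61  11:206  12:202  13:212  14:187  15:130
Giant step factor: 117^(-16) ≡ 25 (mod 239).
Scan 118·25^i mod 239 for i = 0, 1, …:
  i=0: 118   i=1: 82   i=2: 138   i=3: 104
Match at i=3, j=5: k = 3·16 + 5 = 53.

53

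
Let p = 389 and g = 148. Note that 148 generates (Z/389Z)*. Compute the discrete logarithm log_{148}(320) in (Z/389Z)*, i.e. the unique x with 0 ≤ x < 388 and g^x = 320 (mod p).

382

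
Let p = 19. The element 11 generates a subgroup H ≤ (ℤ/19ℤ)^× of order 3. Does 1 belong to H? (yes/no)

yes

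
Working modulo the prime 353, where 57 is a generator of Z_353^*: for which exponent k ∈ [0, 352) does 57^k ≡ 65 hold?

Baby-step giant-step with m = ceil(sqrt(352)) = 19.
Baby table (57^j mod 353 for j=0..18):
  0:1  1:57  2:72  3:221  4:242  5:27  6:127  7:179
  8:319  9:180  10:23  11:252  12:244  13:141  14:271  15:268
  16:97  17:234  18:277
Giant step factor: 57^(-19) ≡ 239 (mod 353).
Scan 65·239^i mod 353 for i = 0, 1, …:
  i=0: 65   i=1: 3   i=2: 11   i=3: 158
  i=4: 344   i=5: 320   i=6: 232   i=7: 27
Match at i=7, j=5: k = 7·19 + 5 = 138.

138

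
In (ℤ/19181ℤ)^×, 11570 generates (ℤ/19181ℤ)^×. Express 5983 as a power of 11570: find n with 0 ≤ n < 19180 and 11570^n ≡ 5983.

Baby-step giant-step with m = ceil(sqrt(19180)) = 139.
Baby table (11570^j mod 19181 for j=0..138):
  0:1  1:11570  2:701  3:16188  4:11876  5:11817  6:522  7:16706
  8:1483  9:10496  10:3809  11:11373  12:3950  13:12358  14:6886  15:12327
  16:12655  17:9777  18:9533  19:6060  20:7645  21:9059  22:7646  23:1448
  24:8347  25:17636  26:1042  27:10272  28:1564  29:7797  30:3047  31:18293
  32:6856  33:10485  34:10806  35:3662  36:17692  37:15989  38:11166  39:6585
  40:1518  41:12645  42:9163  43:2523  44:16809  45:3971  46:5975  47:2426
  48:7017  49:12698  50:8581  51:1314  52:11628  53:426  54:18484  55:10911
  56:10109  57:14573  58:8620  59:11381  60:605  61:17966  62:2123  63:11430
  64:11286  65:13953  66:8914  67:17924  68:14889  69:1169  70:2725  71:13867
  72:11306  73:15181  74:3753  75:15607  76:3056  77:7337  78:13165  79:2729
  80:2604  81:14110  82:3209  83:12895  84:5332  85:5144  86:16618  87:19097
  88:6351  89:17840  90:2059  91:19009  92:4784  93:13695  94:16090  95:9695
  96:662  97:6121  98:3718  99:13458  100:16883  101:16187  102:306  103:11116
  104:3515  105:4830  106:8847  107:9974  108:6284  109:9890  110:12635  111:8549
  112:14694  113:8377  114:297  115:2891  116:16387  117:12586  118:17049  119:18707
  120:1586  121:12984  122:18469  123:9990  124:18775  125:1925  126:3109  127:6755
  128:11956  129:16729  130:18240  131:7438  132:11694  133:15987  134:7207  135:5183
  136:7504  137:8074  138:4710
Giant step factor: 11570^(-139) ≡ 5421 (mod 19181).
Scan 5983·5421^i mod 19181 for i = 0, 1, …:
  i=0: 5983   i=1: 17953   i=2: 18000   i=3: 4253
  i=4: 19132   i=5: 2905   i=6: 404   i=7: 3450
  i=8: 975   i=9: 10700     …   i=49: 11436
  i=50: 1564
Match at i=50, j=28: n = 50·139 + 28 = 6978.

6978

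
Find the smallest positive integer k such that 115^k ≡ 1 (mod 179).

178

The order of 115 must divide p − 1 = 178 = 2 · 89.
Divisors: 1, 2, 89, 178.
Check each in increasing order: 115^1 ≡ 115;  115^2 ≡ 158;  115^89 ≡ 178;  115^178 ≡ 1.
Smallest exponent giving 1 is 178.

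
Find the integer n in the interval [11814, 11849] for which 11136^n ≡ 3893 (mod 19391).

11820

Compute 11136^11814 mod 19391 = 15653, then multiply by 11136 repeatedly:
  11136^11814=15653  11136^11815=6109  11136^11816=6196  11136^11817=5478  11136^11818=18313
  11136^11819=17812  11136^11820=3893
Found 3893 at exponent 11820.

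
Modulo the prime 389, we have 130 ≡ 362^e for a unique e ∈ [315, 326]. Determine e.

323

Compute 362^315 mod 389 = 297, then multiply by 362 repeatedly:
  362^315=297  362^316=150  362^317=229  362^318=41  362^319=60
  362^320=325  362^321=172  362^322=24  362^323=130
Found 130 at exponent 323.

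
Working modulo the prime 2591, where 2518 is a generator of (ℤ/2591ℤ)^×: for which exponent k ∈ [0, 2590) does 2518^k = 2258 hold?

2279

Baby-step giant-step with m = ceil(sqrt(2590)) = 51.
Baby table (2518^j mod 2591 for j=0..50):
  0:1  1:2518  2:147  3:2224  4:881  5:462  6:2548  7:548
  8:1452  9:235  10:982  11:862  12:1849  13:2346  14:2339  15:259
  16:1821  17:1799  18:814  19:171  20:472  21:1818  22:2018  23:373
  24:1272  25:420  26:432  27:2147  28:1320  29:2098  30:2306  31:77
  32:2152  33:955  34:242  35:471  36:1891  37:1871  38:740  39:391
  40:2549  41:475  42:1599  43:2459  44:1863  45:1324  46:1806  47:303
  48:1200  49:494  50:212
Giant step factor: 2518^(-51) ≡ 2554 (mod 2591).
Scan 2258·2554^i mod 2591 for i = 0, 1, …:
  i=0: 2258   i=1: 1957   i=2: 139   i=3: 39
  i=4: 1148   i=5: 1571   i=6: 1466   i=7: 169
  i=8: 1520   i=9: 762     …   i=43: 1878
  i=44: 471
Match at i=44, j=35: k = 44·51 + 35 = 2279.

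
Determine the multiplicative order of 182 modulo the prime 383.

The order of 182 must divide p − 1 = 382 = 2 · 191.
Divisors: 1, 2, 191, 382.
Check each in increasing order: 182^1 ≡ 182;  182^2 ≡ 186;  182^191 ≡ 382;  182^382 ≡ 1.
Smallest exponent giving 1 is 382.

382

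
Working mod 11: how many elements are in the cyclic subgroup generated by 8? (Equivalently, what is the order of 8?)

10

The order of 8 must divide p − 1 = 10 = 2 · 5.
Divisors: 1, 2, 5, 10.
Check each in increasing order: 8^1 ≡ 8;  8^2 ≡ 9;  8^5 ≡ 10;  8^10 ≡ 1.
Smallest exponent giving 1 is 10.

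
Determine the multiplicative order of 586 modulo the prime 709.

236

The order of 586 must divide p − 1 = 708 = 2^2 · 3 · 59.
Divisors: 1, 2, 3, 4, 6, 12, 59, 118, 177, 236, 354, 708.
Check each in increasing order: 586^1 ≡ 586;  586^2 ≡ 240;  586^3 ≡ 258;  586^4 ≡ 171;  586^6 ≡ 627;  586^12 ≡ 343;  586^59 ≡ 613;  586^118 ≡ 708;  586^177 ≡ 96;  586^236 ≡ 1.
Smallest exponent giving 1 is 236.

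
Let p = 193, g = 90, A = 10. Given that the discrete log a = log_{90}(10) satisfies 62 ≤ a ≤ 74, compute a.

73

Compute 90^62 mod 193 = 175, then multiply by 90 repeatedly:
  90^62=175  90^63=117  90^64=108  90^65=70  90^66=124
  90^67=159  90^68=28  90^69=11  90^70=25  90^71=127
  90^72=43  90^73=10
Found 10 at exponent 73.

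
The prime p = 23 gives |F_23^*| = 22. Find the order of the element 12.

11

The order of 12 must divide p − 1 = 22 = 2 · 11.
Divisors: 1, 2, 11, 22.
Check each in increasing order: 12^1 ≡ 12;  12^2 ≡ 6;  12^11 ≡ 1.
Smallest exponent giving 1 is 11.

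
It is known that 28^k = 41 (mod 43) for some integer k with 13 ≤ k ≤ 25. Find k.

Compute 28^13 mod 43 = 34, then multiply by 28 repeatedly:
  28^13=34  28^14=6  28^15=39  28^16=17  28^17=3
  28^18=41
Found 41 at exponent 18.

18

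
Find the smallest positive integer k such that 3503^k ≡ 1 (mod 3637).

3636

The order of 3503 must divide p − 1 = 3636 = 2^2 · 3^2 · 101.
Divisors: 1, 2, 3, 4, 6, 9, 12, 18, 36, 101, 202, 303, 404, 606, 909, 1212, 1818, 3636.
Check each in increasing order: 3503^1 ≡ 3503;  3503^2 ≡ 3408;  3503^3 ≡ 1590;  3503^4 ≡ 1523;  3503^6 ≡ 385;  3503^9 ≡ 1134;  3503^12 ≡ 2745;  3503^18 ≡ 2095;  3503^36 ≡ 2803;  3503^101 ≡ 876;  3503^202 ≡ 3606;  3503^303 ≡ 1940;  3503^404 ≡ 961;  3503^606 ≡ 2942;  3503^909 ≡ 1027;  3503^1212 ≡ 2941;  3503^1818 ≡ 3636;  3503^3636 ≡ 1.
Smallest exponent giving 1 is 3636.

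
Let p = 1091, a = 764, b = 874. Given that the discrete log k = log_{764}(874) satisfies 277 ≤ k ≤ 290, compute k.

Compute 764^277 mod 1091 = 377, then multiply by 764 repeatedly:
  764^277=377  764^278=4  764^279=874
Found 874 at exponent 279.

279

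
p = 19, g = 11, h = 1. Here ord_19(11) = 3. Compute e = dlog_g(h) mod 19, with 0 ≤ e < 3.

Successive powers of 11 modulo 19:
  11^0=1
So 11^0 ≡ 1 (mod 19), giving e = 0.

0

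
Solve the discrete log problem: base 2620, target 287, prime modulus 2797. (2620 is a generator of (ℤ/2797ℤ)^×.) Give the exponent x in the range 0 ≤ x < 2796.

1698

Baby-step giant-step with m = ceil(sqrt(2796)) = 53.
Baby table (2620^j mod 2797 for j=0..52):
  0:1  1:2620  2:562  3:1218  4:2580  5:2048  6:1114  7:1409
  8:2337  9:307  10:1601  11:1917  12:1925  13:509  14:2208  15:764
  16:1825  17:1427  18:1948  19:2032  20:1149  21:808  22:2428  23:982
  24:2397  25:875  26:1757  27:2275  28:93  29:321  30:1920  31:1394
  32:2195  33:268  34:113  35:2375  36:1972  37:581  38:652  39:2070
  40:17  41:2585  42:1163  43:1127  44:1905  45:1252  46:2156  47:1577
  48:571  49:2422  50:2044  51:1822  52:1958
Giant step factor: 2620^(-53) ≡ 395 (mod 2797).
Scan 287·395^i mod 2797 for i = 0, 1, …:
  i=0: 287   i=1: 1485   i=2: 2002   i=3: 2036
  i=4: 1481   i=5: 422   i=6: 1667   i=7: 1170
  i=8: 645   i=9: 248     …   i=31: 1800
  i=32: 562
Match at i=32, j=2: x = 32·53 + 2 = 1698.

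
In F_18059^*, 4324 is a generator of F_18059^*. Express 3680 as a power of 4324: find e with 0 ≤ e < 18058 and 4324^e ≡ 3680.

11156

Baby-step giant-step with m = ceil(sqrt(18058)) = 135.
Baby table (4324^j mod 18059 for j=0..134):
  0:1  1:4324  2:5911  3:5679  4:13815  5:14947  6:15726  7:7089
  8:6713  9:6199  10:4920  11:578  12:7130  13:3407  14:13783  15:2992
  16:7164  17:5951  18:16108  19:15488  20:7340  21:8497  22:9022  23:3688
  24:815  25:2555  26:13771  27:5281  28:8468  29:10039  30:12859  31:16714
  32:17277  33:13724  34:702  35:1536  36:14011  37:13678  38:447  39:515
  40:5603  41:10253  42:17186  43:17538  44:4571  45:8458  46:2917  47:7926
  48:14101  49:5540  50:8726  51:5973  52:2882  53:1058  54:5865  55:5424
  56:12794  57:6539  58:12301  59:5769  60:5677  61:5167  62:3125  63:4368
  64:15577  65:12937  66:10865  67:8801  68:5211  69:12791  70:11626  71:12627
  72:6791  73:350  74:14503  75:10124  76:1160  77:13497  78:12399  79:14164
  80:7067  81:1880  82:2570  83:6395  84:3651  85:3358  86:556  87:2297
  88:17837  89:15258  90:6065  91:3392  92:3100  93:4622  94:12274  95:15434
  96:8611  97:14365  98:9359  99:16156  100:6332  101:2124  102:10204  103:3959
  104:16843  105:15244  106:17765  107:10933  108:13889  109:9861  110:1665  111:11978
  112:17719  113:10678  114:12868  115:1453  116:16299  117:10658  118:16683  119:9646
  120:11073  121:5243  122:6687  123:2129  124:13765  125:15455  126:9120  127:12083
  128:2205  129:17327  130:13216  131:7308  132:14601  133:460  134:2550
Giant step factor: 4324^(-135) ≡ 12613 (mod 18059).
Scan 3680·12613^i mod 18059 for i = 0, 1, …:
  i=0: 3680   i=1: 4210   i=2: 7270   i=3: 10967
  i=4: 12890   i=5: 14452   i=6: 13589   i=7: 88
  i=8: 8345   i=9: 7633     …   i=81: 6234
  i=82: 556
Match at i=82, j=86: e = 82·135 + 86 = 11156.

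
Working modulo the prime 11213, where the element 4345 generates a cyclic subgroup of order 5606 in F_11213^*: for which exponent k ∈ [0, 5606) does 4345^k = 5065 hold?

Baby-step giant-step with m = ceil(sqrt(5606)) = 75.
Baby table (4345^j mod 11213 for j=0..74):
  0:1  1:4345  2:7546  3:558  4:2502  5:5793  6:8613  7:5704
  8:3150  9:6890  10:9553  11:8472  12:9774  13:4399  14:6703  15:4374
  16:10208  17:6345  18:7471  19:11073  20:8415  21:8795  22:371  23:8536
  24:7529  25:5184  26:8776  27:7520  28:10931  29:8140  30:2498  31:10839
  32:855  33:3472  34:4355  35:6144  36:8740  37:8082  38:8387  39:10478
  40:2130  41:4125  42:4751  43:11175  44:3085  45:4790  46:1222  47:5841
  48:4126  49:9096  50:7508  51:3643  52:7292  53:7015  54:3241  55:9830
  56:1033  57:3185  58:1983  59:4551  60:5576  61:7640  62:5320  63:5407
  64:2180  65:8328  66:809  67:5436  68:4842  69:2902  70:5778  71:10716
  72:4644  73:5993  74:2999
Giant step factor: 4345^(-75) ≡ 1093 (mod 11213).
Scan 5065·1093^i mod 11213 for i = 0, 1, …:
  i=0: 5065   i=1: 8036   i=2: 3569   i=3: 10006
  i=4: 3883   i=5: 5605   i=6: 3967   i=7: 7713
  i=8: 9346   i=9: 135     …   i=64: 9781
  i=65: 4644
Match at i=65, j=72: k = 65·75 + 72 = 4947.

4947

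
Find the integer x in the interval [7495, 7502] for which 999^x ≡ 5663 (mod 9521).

7498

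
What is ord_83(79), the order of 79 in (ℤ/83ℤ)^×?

82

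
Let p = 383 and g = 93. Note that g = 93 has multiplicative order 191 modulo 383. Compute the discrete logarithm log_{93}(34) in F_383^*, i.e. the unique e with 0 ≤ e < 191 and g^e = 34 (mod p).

41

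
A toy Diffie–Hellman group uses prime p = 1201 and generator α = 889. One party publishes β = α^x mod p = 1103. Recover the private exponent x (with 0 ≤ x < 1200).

Baby-step giant-step with m = ceil(sqrt(1200)) = 35.
Baby table (889^j mod 1201 for j=0..34):
  0:1  1:889  2:63  3:761  4:366  5:1104  6:239  7:1095
  8:645  9:528  10:1002  11:837  12:674  13:1088  14:427  15:87
  16:479  17:677  18:152  19:616  20:1169  21:376  22:386  23:869
  24:298  25:702  26:759  27:990  28:978  29:1119  30:363  31:839
  32:50  33:13  34:748
Giant step factor: 889^(-35) ≡ 808 (mod 1201).
Scan 1103·808^i mod 1201 for i = 0, 1, …:
  i=0: 1103   i=1: 82   i=2: 201   i=3: 273
  i=4: 801   i=5: 1070   i=6: 1041   i=7: 428
  i=8: 1137   i=9: 1132     …   i=17: 102
  i=18: 748
Match at i=18, j=34: x = 18·35 + 34 = 664.

664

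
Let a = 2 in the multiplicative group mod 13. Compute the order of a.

12

The order of 2 must divide p − 1 = 12 = 2^2 · 3.
Divisors: 1, 2, 3, 4, 6, 12.
Check each in increasing order: 2^1 ≡ 2;  2^2 ≡ 4;  2^3 ≡ 8;  2^4 ≡ 3;  2^6 ≡ 12;  2^12 ≡ 1.
Smallest exponent giving 1 is 12.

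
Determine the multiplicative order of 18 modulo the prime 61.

60

The order of 18 must divide p − 1 = 60 = 2^2 · 3 · 5.
Divisors: 1, 2, 3, 4, 5, 6, 10, 12, 15, 20, 30, 60.
Check each in increasing order: 18^1 ≡ 18;  18^2 ≡ 19;  18^3 ≡ 37;  18^4 ≡ 56;  18^5 ≡ 32;  18^6 ≡ 27;  18^10 ≡ 48;  18^12 ≡ 58;  18^15 ≡ 11;  18^20 ≡ 47;  18^30 ≡ 60;  18^60 ≡ 1.
Smallest exponent giving 1 is 60.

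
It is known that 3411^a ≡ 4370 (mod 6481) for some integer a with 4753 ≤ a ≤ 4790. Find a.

4785

Compute 3411^4753 mod 6481 = 4201, then multiply by 3411 repeatedly:
  3411^4753=4201  3411^4754=120  3411^4755=1017  3411^4756=1652  3411^4757=2983
  3411^4758=6324  3411^4759=2396  3411^4760=215  3411^4761=1012  3411^4762=4040
  3411^4763=1834  3411^4764=1609  3411^4765=5373  3411^4766=5516  3411^4767=733
  3411^4768=5078  3411^4769=3826  3411^4770=4233  3411^4771=5576  3411^4772=4482
  3411^4773=5904  3411^4774=2077  3411^4775=914  3411^4776=293  3411^4777=1349
  3411^4778=6410  3411^4779=4097  3411^4780=1831  3411^4781=4338  3411^4782=795
  3411^4783=2687  3411^4784=1223  3411^4785=4370
Found 4370 at exponent 4785.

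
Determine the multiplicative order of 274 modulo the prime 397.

132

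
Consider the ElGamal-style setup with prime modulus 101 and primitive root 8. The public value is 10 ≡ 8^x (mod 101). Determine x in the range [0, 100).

75

Baby-step giant-step with m = ceil(sqrt(100)) = 10.
Baby table (8^j mod 101 for j=0..9):
  0:1  1:8  2:64  3:7  4:56  5:44  6:49  7:89
  8:5  9:40
Giant step factor: 8^(-10) ≡ 6 (mod 101).
Scan 10·6^i mod 101 for i = 0, 1, …:
  i=0: 10   i=1: 60   i=2: 57   i=3: 39
  i=4: 32   i=5: 91   i=6: 41   i=7: 44
Match at i=7, j=5: x = 7·10 + 5 = 75.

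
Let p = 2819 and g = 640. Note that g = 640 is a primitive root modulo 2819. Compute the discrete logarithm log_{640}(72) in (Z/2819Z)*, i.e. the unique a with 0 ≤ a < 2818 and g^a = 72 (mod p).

351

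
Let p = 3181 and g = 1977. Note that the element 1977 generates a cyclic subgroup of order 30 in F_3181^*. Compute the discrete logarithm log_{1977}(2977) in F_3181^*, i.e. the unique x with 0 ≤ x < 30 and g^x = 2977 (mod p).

Successive powers of 1977 modulo 3181:
  1977^0=1  1977^1=1977  1977^2=2261  1977^3=692  1977^4=254  1977^5=2741
  1977^6=1714  1977^7=813  1977^8=896  1977^9=2756  1977^10=2740  1977^11=2918
  1977^12=1733  1977^13=204  1977^14=2502  1977^15=3180  1977^16=1204  1977^17=920
  1977^18=2489  1977^19=2927  1977^20=440  1977^21=1467  1977^22=2368  1977^23=2285
  1977^24=425  1977^25=441  1977^26=263  1977^27=1448  1977^28=2977
So 1977^28 ≡ 2977 (mod 3181), giving x = 28.

28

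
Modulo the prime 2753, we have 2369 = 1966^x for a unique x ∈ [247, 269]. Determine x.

267

Compute 1966^247 mod 2753 = 2256, then multiply by 1966 repeatedly:
  1966^247=2256  1966^248=213  1966^249=302  1966^250=1837  1966^251=2359
  1966^252=1742  1966^253=40  1966^254=1556  1966^255=513  1966^256=960
  1966^257=1555  1966^258=1300  1966^259=1016  1966^260=1531  1966^261=917
  1966^262=2360  1966^263=955  1966^264=2737  1966^265=1580  1966^266=896
  1966^267=2369
Found 2369 at exponent 267.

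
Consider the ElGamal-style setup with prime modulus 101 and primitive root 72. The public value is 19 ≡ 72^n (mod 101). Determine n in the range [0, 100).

Baby-step giant-step with m = ceil(sqrt(100)) = 10.
Baby table (72^j mod 101 for j=0..9):
  0:1  1:72  2:33  3:53  4:79  5:32  6:82  7:46
  8:80  9:3
Giant step factor: 72^(-10) ≡ 65 (mod 101).
Scan 19·65^i mod 101 for i = 0, 1, …:
  i=0: 19   i=1: 23   i=2: 81   i=3: 13
  i=4: 37   i=5: 82
Match at i=5, j=6: n = 5·10 + 6 = 56.

56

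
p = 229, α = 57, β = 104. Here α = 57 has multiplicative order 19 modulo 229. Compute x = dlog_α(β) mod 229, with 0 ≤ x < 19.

Successive powers of 57 modulo 229:
  57^0=1  57^1=57  57^2=43  57^3=161  57^4=17  57^5=53
  57^6=44  57^7=218  57^8=60  57^9=214  57^10=61  57^11=42
  57^12=104
So 57^12 ≡ 104 (mod 229), giving x = 12.

12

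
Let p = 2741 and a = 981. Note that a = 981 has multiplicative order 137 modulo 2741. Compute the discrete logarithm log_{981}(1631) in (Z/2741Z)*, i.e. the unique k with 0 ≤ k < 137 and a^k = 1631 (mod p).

131

Baby-step giant-step with m = ceil(sqrt(137)) = 12.
Baby table (981^j mod 2741 for j=0..11):
  0:1  1:981  2:270  3:1734  4:1634  5:2210  6:2620  7:1903
  8:222  9:1243  10:2379  11:1208
Giant step factor: 981^(-12) ≡ 1391 (mod 2741).
Scan 1631·1391^i mod 2741 for i = 0, 1, …:
  i=0: 1631   i=1: 1914   i=2: 863   i=3: 2616
  i=4: 1549   i=5: 233   i=6: 665   i=7: 1298
  i=8: 1940   i=9: 1396   i=10: 1208
Match at i=10, j=11: k = 10·12 + 11 = 131.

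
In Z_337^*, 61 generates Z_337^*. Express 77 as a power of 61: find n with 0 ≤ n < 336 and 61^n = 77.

303

Baby-step giant-step with m = ceil(sqrt(336)) = 19.
Baby table (61^j mod 337 for j=0..18):
  0:1  1:61  2:14  3:180  4:196  5:161  6:48  7:232
  8:335  9:215  10:309  11:314  12:282  13:15  14:241  15:210
  16:4  17:244  18:56
Giant step factor: 61^(-19) ≡ 22 (mod 337).
Scan 77·22^i mod 337 for i = 0, 1, …:
  i=0: 77   i=1: 9   i=2: 198   i=3: 312
  i=4: 124   i=5: 32   i=6: 30   i=7: 323
  i=8: 29   i=9: 301     …   i=14: 217
  i=15: 56
Match at i=15, j=18: n = 15·19 + 18 = 303.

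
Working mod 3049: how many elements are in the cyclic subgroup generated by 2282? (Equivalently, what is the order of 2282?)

The order of 2282 must divide p − 1 = 3048 = 2^3 · 3 · 127.
Divisors: 1, 2, 3, 4, 6, 8, 12, 24, 127, 254, 381, 508, 762, 1016, 1524, 3048.
Check each in increasing order: 2282^1 ≡ 2282;  2282^2 ≡ 2881;  2282^3 ≡ 798;  2282^4 ≡ 783;  2282^6 ≡ 2612;  2282^8 ≡ 240;  2282^12 ≡ 1931;  2282^24 ≡ 2883;  2282^127 ≡ 2574;  2282^254 ≡ 3048;  2282^381 ≡ 475;  2282^508 ≡ 1.
Smallest exponent giving 1 is 508.

508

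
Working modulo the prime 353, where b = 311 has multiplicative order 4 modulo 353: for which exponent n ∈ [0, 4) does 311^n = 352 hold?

2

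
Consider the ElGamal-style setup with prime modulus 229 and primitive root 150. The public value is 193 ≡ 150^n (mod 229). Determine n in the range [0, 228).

136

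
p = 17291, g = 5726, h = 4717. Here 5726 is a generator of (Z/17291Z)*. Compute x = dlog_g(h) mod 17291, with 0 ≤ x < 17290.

6008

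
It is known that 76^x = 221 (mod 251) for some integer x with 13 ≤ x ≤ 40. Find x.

32

Compute 76^13 mod 251 = 184, then multiply by 76 repeatedly:
  76^13=184  76^14=179  76^15=50  76^16=35  76^17=150
  76^18=105  76^19=199  76^20=64  76^21=95  76^22=192
  76^23=34  76^24=74  76^25=102  76^26=222  76^27=55
  76^28=164  76^29=165  76^30=241  76^31=244  76^32=221
Found 221 at exponent 32.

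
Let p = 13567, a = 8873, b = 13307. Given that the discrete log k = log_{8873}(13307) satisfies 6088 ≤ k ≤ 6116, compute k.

6095

Compute 8873^6088 mod 13567 = 3376, then multiply by 8873 repeatedly:
  8873^6088=3376  8873^6089=12879  8873^6090=526  8873^6091=150  8873^6092=1384
  8873^6093=2097  8873^6094=6324  8873^6095=13307
Found 13307 at exponent 6095.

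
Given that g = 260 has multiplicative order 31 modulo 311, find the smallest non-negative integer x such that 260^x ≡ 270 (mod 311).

Successive powers of 260 modulo 311:
  260^0=1  260^1=260  260^2=113  260^3=146  260^4=18  260^5=15
  260^6=168  260^7=140  260^8=13  260^9=270
So 260^9 ≡ 270 (mod 311), giving x = 9.

9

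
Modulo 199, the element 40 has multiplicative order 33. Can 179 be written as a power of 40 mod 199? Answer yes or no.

no

179 ∈ ⟨40⟩ iff 179^33 ≡ 1 (mod 199), since |⟨40⟩| = 33.
179^33 mod 199 = 93.
Since 93 ≠ 1, 179 does not lie in the subgroup.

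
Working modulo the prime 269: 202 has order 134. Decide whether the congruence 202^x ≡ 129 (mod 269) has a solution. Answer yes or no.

no

129 ∈ ⟨202⟩ iff 129^134 ≡ 1 (mod 269), since |⟨202⟩| = 134.
129^134 mod 269 = 268.
Since 268 ≠ 1, 129 does not lie in the subgroup.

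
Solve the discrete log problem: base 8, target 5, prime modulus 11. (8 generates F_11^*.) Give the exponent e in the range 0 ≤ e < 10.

Successive powers of 8 modulo 11:
  8^0=1  8^1=8  8^2=9  8^3=6  8^4=4  8^5=10
  8^6=3  8^7=2  8^8=5
So 8^8 ≡ 5 (mod 11), giving e = 8.

8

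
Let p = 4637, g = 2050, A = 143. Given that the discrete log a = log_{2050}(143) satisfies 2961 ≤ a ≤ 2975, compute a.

2973

Compute 2050^2961 mod 4637 = 99, then multiply by 2050 repeatedly:
  2050^2961=99  2050^2962=3559  2050^2963=1949  2050^2964=2993  2050^2965=899
  2050^2966=2061  2050^2967=743  2050^2968=2214  2050^2969=3714  2050^2970=4383
  2050^2971=3281  2050^2972=2400  2050^2973=143
Found 143 at exponent 2973.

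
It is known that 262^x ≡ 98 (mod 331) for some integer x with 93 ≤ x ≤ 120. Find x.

113

Compute 262^93 mod 331 = 298, then multiply by 262 repeatedly:
  262^93=298  262^94=291  262^95=112  262^96=216  262^97=322
  262^98=290  262^99=181  262^100=89  262^101=148  262^102=49
  262^103=260  262^104=265  262^105=251  262^106=224  262^107=101
  262^108=313  262^109=249  262^110=31  262^111=178  262^112=296
  262^113=98
Found 98 at exponent 113.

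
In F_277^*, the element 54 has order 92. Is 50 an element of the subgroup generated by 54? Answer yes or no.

50 ∈ ⟨54⟩ iff 50^92 ≡ 1 (mod 277), since |⟨54⟩| = 92.
50^92 mod 277 = 160.
Since 160 ≠ 1, 50 does not lie in the subgroup.

no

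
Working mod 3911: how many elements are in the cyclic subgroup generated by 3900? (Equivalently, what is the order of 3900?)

3910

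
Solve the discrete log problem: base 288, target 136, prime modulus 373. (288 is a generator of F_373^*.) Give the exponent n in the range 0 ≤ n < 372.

Baby-step giant-step with m = ceil(sqrt(372)) = 20.
Baby table (288^j mod 373 for j=0..19):
  0:1  1:288  2:138  3:206  4:21  5:80  6:287  7:223
  8:68  9:188  10:59  11:207  12:309  13:218  14:120  15:244
  16:148  17:102  18:282  19:275
Giant step factor: 288^(-20) ≡ 370 (mod 373).
Scan 136·370^i mod 373 for i = 0, 1, …:
  i=0: 136   i=1: 338   i=2: 105   i=3: 58
  i=4: 199   i=5: 149   i=6: 299   i=7: 222
  i=8: 80
Match at i=8, j=5: n = 8·20 + 5 = 165.

165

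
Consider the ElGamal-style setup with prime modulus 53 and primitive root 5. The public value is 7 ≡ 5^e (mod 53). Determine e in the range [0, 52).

Baby-step giant-step with m = ceil(sqrt(52)) = 8.
Baby table (5^j mod 53 for j=0..7):
  0:1  1:5  2:25  3:19  4:42  5:51  6:43  7:3
Giant step factor: 5^(-8) ≡ 46 (mod 53).
Scan 7·46^i mod 53 for i = 0, 1, …:
  i=0: 7   i=1: 4   i=2: 25
Match at i=2, j=2: e = 2·8 + 2 = 18.

18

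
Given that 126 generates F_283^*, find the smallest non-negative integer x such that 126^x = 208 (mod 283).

Baby-step giant-step with m = ceil(sqrt(282)) = 17.
Baby table (126^j mod 283 for j=0..16):
  0:1  1:126  2:28  3:132  4:218  5:17  6:161  7:193
  8:263  9:27  10:6  11:190  12:168  13:226  14:176  15:102
  16:117
Giant step factor: 126^(-17) ≡ 98 (mod 283).
Scan 208·98^i mod 283 for i = 0, 1, …:
  i=0: 208   i=1: 8   i=2: 218
Match at i=2, j=4: x = 2·17 + 4 = 38.

38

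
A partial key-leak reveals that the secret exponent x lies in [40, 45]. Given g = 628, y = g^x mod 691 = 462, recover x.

41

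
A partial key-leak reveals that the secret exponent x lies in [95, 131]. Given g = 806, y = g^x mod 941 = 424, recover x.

119

Compute 806^95 mod 941 = 65, then multiply by 806 repeatedly:
  806^95=65  806^96=635  806^97=847  806^98=457  806^99=411
  806^100=34  806^101=115  806^102=472  806^103=268  806^104=519
  806^105=510  806^106=784  806^107=493  806^108=256  806^109=257
  806^110=122  806^111=468  806^112=808  806^113=76  806^114=91
  806^115=889  806^116=433  806^117=828  806^118=199  806^119=424
Found 424 at exponent 119.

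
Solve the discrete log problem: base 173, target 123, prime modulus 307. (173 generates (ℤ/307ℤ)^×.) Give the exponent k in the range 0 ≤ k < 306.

113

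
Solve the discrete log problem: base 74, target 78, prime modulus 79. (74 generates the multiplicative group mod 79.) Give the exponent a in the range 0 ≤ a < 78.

39

Baby-step giant-step with m = ceil(sqrt(78)) = 9.
Baby table (74^j mod 79 for j=0..8):
  0:1  1:74  2:25  3:33  4:72  5:35  6:62  7:6
  8:49
Giant step factor: 74^(-9) ≡ 69 (mod 79).
Scan 78·69^i mod 79 for i = 0, 1, …:
  i=0: 78   i=1: 10   i=2: 58   i=3: 52
  i=4: 33
Match at i=4, j=3: a = 4·9 + 3 = 39.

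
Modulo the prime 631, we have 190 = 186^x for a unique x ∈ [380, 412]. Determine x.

405

Compute 186^380 mod 631 = 388, then multiply by 186 repeatedly:
  186^380=388  186^381=234  186^382=616  186^383=365  186^384=373
  186^385=599  186^386=358  186^387=333  186^388=100  186^389=301
  186^390=458  186^391=3  186^392=558  186^393=304  186^394=385
  186^395=307  186^396=312  186^397=611  186^398=66  186^399=287
  186^400=378  186^401=267  186^402=444  186^403=554  186^404=191
  186^405=190
Found 190 at exponent 405.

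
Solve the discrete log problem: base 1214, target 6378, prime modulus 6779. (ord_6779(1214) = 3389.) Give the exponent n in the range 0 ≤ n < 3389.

Baby-step giant-step with m = ceil(sqrt(3389)) = 59.
Baby table (1214^j mod 6779 for j=0..58):
  0:1  1:1214  2:2753  3:95  4:87  5:3933  6:2246  7:1486
  8:790  9:3221  10:5590  11:481  12:940  13:2288  14:5021  15:1173
  16:432  17:2465  18:2971  19:366  20:3689  21:4306  22:875  23:4726
  24:2330  25:1777  26:1556  27:4422  28:6119  29:5461  30:6571  31:5090
  32:3591  33:577  34:2241  35:2195  36:583  37:2746  38:5155  39:1153
  40:3268  41:1637  42:1071  43:5405  44:6377  45:60  46:5050  47:2484
  48:5700  49:5220  50:5494  51:5959  52:1033  53:6726  54:3448  55:3229
  56:1744  57:2168  58:1700
Giant step factor: 1214^(-59) ≡ 3937 (mod 6779).
Scan 6378·3937^i mod 6779 for i = 0, 1, …:
  i=0: 6378   i=1: 770   i=2: 1277   i=3: 4310
  i=4: 633   i=5: 4228   i=6: 3191   i=7: 1480
  i=8: 3599   i=9: 1153
Match at i=9, j=39: n = 9·59 + 39 = 570.

570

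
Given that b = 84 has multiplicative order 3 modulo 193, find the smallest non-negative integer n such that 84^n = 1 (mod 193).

Successive powers of 84 modulo 193:
  84^0=1
So 84^0 ≡ 1 (mod 193), giving n = 0.

0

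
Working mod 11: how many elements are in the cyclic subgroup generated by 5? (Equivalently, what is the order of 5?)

5

The order of 5 must divide p − 1 = 10 = 2 · 5.
Divisors: 1, 2, 5, 10.
Check each in increasing order: 5^1 ≡ 5;  5^2 ≡ 3;  5^5 ≡ 1.
Smallest exponent giving 1 is 5.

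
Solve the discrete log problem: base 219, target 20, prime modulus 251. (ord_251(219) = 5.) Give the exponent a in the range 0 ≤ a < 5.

2

Successive powers of 219 modulo 251:
  219^0=1  219^1=219  219^2=20
So 219^2 ≡ 20 (mod 251), giving a = 2.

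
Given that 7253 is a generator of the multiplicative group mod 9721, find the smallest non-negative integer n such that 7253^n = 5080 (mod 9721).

9150

Baby-step giant-step with m = ceil(sqrt(9720)) = 99.
Baby table (7253^j mod 9721 for j=0..98):
  0:1  1:7253  2:5678  3:4378  4:4848  5:1687  6:6793  7:3601
  8:7447  9:3215  10:7437  11:8453  12:8983  13:3557  14:9108  15:6129
  16:9225  17:9003  18:2802  19:6016  20:6200  21:8975  22:3859  23:2568
  24:268  25:9325  26:5228  27:6784  28:6371  29:4950  30:2697  31:2689
  32:2991  33:6172  34:311  35:411  36:6357  37:618  38:973  39:9444
  40:3166  41:1996  42:2419  43:8323  44:9030  45:4213  46:3786  47:7754
  48:3777  49:803  50:1280  51:285  52:6253  53:4544  54:3442  55:1298
  56:4466  57:1526  58:5580  59:3217  60:2501  61:367  62:8018  63:3532
  64:2761  65:273  66:6706  67:4455  68:9232  69:1448  70:3664  71:7499
  72:1252  73:1342  74:2805  75:8333  76:3792  77:2667  78:8682  79:7629
  80:1205  81:686  82:8127  83:6708  84:9240  85:1146  86:483  87:3639
  88:1152  89:5117  90:8544  91:7978  92:5042  93:8945  94:131  95:7206
  96:5022  97:9700  98:3223
Giant step factor: 7253^(-99) ≡ 4447 (mod 9721).
Scan 5080·4447^i mod 9721 for i = 0, 1, …:
  i=0: 5080   i=1: 8877   i=2: 8759   i=3: 8947
  i=4: 8977   i=5: 6293   i=6: 7933   i=7: 542
  i=8: 9187   i=9: 6947     …   i=91: 4790
  i=92: 2419
Match at i=92, j=42: n = 92·99 + 42 = 9150.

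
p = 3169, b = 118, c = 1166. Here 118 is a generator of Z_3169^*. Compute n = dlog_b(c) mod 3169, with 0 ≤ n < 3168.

Baby-step giant-step with m = ceil(sqrt(3168)) = 57.
Baby table (118^j mod 3169 for j=0..56):
  0:1  1:118  2:1248  3:1490  4:1525  5:2486  6:1800  7:77
  8:2748  9:1026  10:646  11:172  12:1282  13:2333  14:2760  15:2442
  16:2946  17:2207  18:568  19:475  20:2177  21:197  22:1063  23:1843
  24:1982  25:2539  26:1716  27:2841  28:2493  29:2626  30:2475  31:502
  32:2194  33:2203  34:96  35:1821  36:2555  37:435  38:626  39:981
  40:1674  41:1054  42:781  43:257  44:1805  45:667  46:2650  47:2138
  48:1933  49:3095  50:775  51:2718  52:655  53:1234  54:3007  55:3067
  56:640
Giant step factor: 118^(-57) ≡ 337 (mod 3169).
Scan 1166·337^i mod 3169 for i = 0, 1, …:
  i=0: 1166   i=1: 3155   i=2: 1620   i=3: 872
  i=4: 2316   i=5: 918   i=6: 1973   i=7: 2580
  i=8: 1154   i=9: 2280     …   i=53: 378
  i=54: 626
Match at i=54, j=38: n = 54·57 + 38 = 3116.

3116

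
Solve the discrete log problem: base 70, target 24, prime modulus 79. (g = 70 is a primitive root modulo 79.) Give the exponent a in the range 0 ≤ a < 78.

65

Baby-step giant-step with m = ceil(sqrt(78)) = 9.
Baby table (70^j mod 79 for j=0..8):
  0:1  1:70  2:2  3:61  4:4  5:43  6:8  7:7
  8:16
Giant step factor: 70^(-9) ≡ 17 (mod 79).
Scan 24·17^i mod 79 for i = 0, 1, …:
  i=0: 24   i=1: 13   i=2: 63   i=3: 44
  i=4: 37   i=5: 76   i=6: 28   i=7: 2
Match at i=7, j=2: a = 7·9 + 2 = 65.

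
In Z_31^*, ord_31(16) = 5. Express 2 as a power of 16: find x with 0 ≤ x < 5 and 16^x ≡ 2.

Successive powers of 16 modulo 31:
  16^0=1  16^1=16  16^2=8  16^3=4  16^4=2
So 16^4 ≡ 2 (mod 31), giving x = 4.

4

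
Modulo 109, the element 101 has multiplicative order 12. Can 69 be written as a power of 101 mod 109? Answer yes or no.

69 ∈ ⟨101⟩ iff 69^12 ≡ 1 (mod 109), since |⟨101⟩| = 12.
69^12 mod 109 = 27.
Since 27 ≠ 1, 69 does not lie in the subgroup.

no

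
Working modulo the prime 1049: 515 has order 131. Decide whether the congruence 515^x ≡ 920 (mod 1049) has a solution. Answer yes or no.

920 ∈ ⟨515⟩ iff 920^131 ≡ 1 (mod 1049), since |⟨515⟩| = 131.
920^131 mod 1049 = 461.
Since 461 ≠ 1, 920 does not lie in the subgroup.

no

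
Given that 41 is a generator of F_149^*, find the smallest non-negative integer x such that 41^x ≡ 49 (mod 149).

Baby-step giant-step with m = ceil(sqrt(148)) = 13.
Baby table (41^j mod 149 for j=0..12):
  0:1  1:41  2:42  3:83  4:125  5:59  6:35  7:94
  8:129  9:74  10:54  11:128  12:33
Giant step factor: 41^(-13) ≡ 87 (mod 149).
Scan 49·87^i mod 149 for i = 0, 1, …:
  i=0: 49   i=1: 91   i=2: 20   i=3: 101
  i=4: 145   i=5: 99   i=6: 120   i=7: 10
  i=8: 125
Match at i=8, j=4: x = 8·13 + 4 = 108.

108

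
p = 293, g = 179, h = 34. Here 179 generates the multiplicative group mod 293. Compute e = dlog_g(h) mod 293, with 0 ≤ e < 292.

Baby-step giant-step with m = ceil(sqrt(292)) = 18.
Baby table (179^j mod 293 for j=0..17):
  0:1  1:179  2:104  3:157  4:268  5:213  6:37  7:177
  8:39  9:242  10:247  11:263  12:197  13:103  14:271  15:164
  16:56  17:62
Giant step factor: 179^(-18) ≡ 236 (mod 293).
Scan 34·236^i mod 293 for i = 0, 1, …:
  i=0: 34   i=1: 113   i=2: 5   i=3: 8
  i=4: 130   i=5: 208   i=6: 157
Match at i=6, j=3: e = 6·18 + 3 = 111.

111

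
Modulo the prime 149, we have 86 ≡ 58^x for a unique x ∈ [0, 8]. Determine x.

2

Compute 58^0 mod 149 = 1, then multiply by 58 repeatedly:
  58^0=1  58^1=58  58^2=86
Found 86 at exponent 2.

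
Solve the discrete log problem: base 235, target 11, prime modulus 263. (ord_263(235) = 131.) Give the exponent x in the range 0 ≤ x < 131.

70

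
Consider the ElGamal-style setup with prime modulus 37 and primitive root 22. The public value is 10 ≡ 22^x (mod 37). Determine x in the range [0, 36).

24

Successive powers of 22 modulo 37:
  22^0=1  22^1=22  22^2=3  22^3=29  22^4=9  22^5=13
  22^6=27  22^7=2  22^8=7  22^9=6  22^10=21  22^11=18
  22^12=26  22^13=17  22^14=4  22^15=14  22^16=12  22^17=5
  22^18=36  22^19=15  22^20=34  22^21=8  22^22=28  22^23=24
  22^24=10
So 22^24 ≡ 10 (mod 37), giving x = 24.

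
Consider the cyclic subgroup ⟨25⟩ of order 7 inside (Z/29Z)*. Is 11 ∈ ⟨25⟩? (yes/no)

no

⟨25⟩ has order 7; its elements mod 29 are {1, 7, 16, 20, 23, 24, 25}.
11 is not in this set.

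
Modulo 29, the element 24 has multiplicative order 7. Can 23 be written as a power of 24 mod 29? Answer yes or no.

yes

23 ∈ ⟨24⟩ iff 23^7 ≡ 1 (mod 29), since |⟨24⟩| = 7.
23^7 mod 29 = 1.
Since 1 = 1, 23 lies in the subgroup.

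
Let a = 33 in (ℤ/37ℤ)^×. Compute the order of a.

9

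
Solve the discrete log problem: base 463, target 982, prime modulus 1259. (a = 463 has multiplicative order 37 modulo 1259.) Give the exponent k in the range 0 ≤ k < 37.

Successive powers of 463 modulo 1259:
  463^0=1  463^1=463  463^2=339  463^3=841  463^4=352  463^5=565
  463^6=982
So 463^6 ≡ 982 (mod 1259), giving k = 6.

6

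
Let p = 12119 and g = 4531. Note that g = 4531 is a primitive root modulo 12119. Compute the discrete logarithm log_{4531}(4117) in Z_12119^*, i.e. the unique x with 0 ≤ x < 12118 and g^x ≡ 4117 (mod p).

3089

Baby-step giant-step with m = ceil(sqrt(12118)) = 111.
Baby table (4531^j mod 12119 for j=0..110):
  0:1  1:4531  2:375  3:2465  4:7316  5:3331  6:4606  7:868
  8:6352  9:10406  10:6676  11:12051  12:6986  13:10857  14:2046  15:11510
  16:3753  17:1886  18:1571  19:4348  20:7413  21:6554  22:4624  23:9712
  24:983  25:6300  26:5055  27:11414  28:5061  29:2243  30:7311  31:4914
  32:2731  33:662  34:6129  35:5870  36:7884  37:7711  38:11583  39:7303
  40:5023  41:11850  42:5180  43:8196  44:3460  45:7393  46:767  47:9243
  48:8888  49:91  50:275  51:9887  52:6173  53:11330  54:146  55:7100
  56:6274  57:8439  58:1664  59:1566  60:5931  61:5538  62:6348  63:4401
  64:5176  65:2191  66:1960  67:9652  68:7860  69:8038  70:2583  71:8738
  72:11224  73:4620  74:3707  75:11602  76:8559  77:29  78:10209  79:10875
  80:10890  81:6141  82:11766  83:265  84:934  85:2423  86:10918  87:11819
  88:10147  89:8690  90:11878  91:10858  92:6577  93:11885  94:6218  95:9202
  96:4902  97:8954  98:8281  99:787  100:2911  101:4269  102:915  103:1167
  104:3793  105:1341  106:4452  107:5996  108:9197  109:6485  110:7079
Giant step factor: 4531^(-111) ≡ 932 (mod 12119).
Scan 4117·932^i mod 12119 for i = 0, 1, …:
  i=0: 4117   i=1: 7440   i=2: 2012   i=3: 8858
  i=4: 2617   i=5: 3125   i=6: 3940   i=7: 23
  i=8: 9317   i=9: 6240     …   i=26: 3817
  i=27: 6577
Match at i=27, j=92: x = 27·111 + 92 = 3089.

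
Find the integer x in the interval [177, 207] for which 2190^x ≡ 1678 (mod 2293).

202

Compute 2190^177 mod 2293 = 1082, then multiply by 2190 repeatedly:
  2190^177=1082  2190^178=911  2190^179=180  2190^180=2097  2190^181=1844
  2190^182=387  2190^183=1413  2190^184=1213  2190^185=1176  2190^186=401
  2190^187=2264  2190^188=694  2190^189=1894  2190^190=2116  2190^191=2180
  2190^192=174  2190^193=422  2190^194=101  2190^195=1062  2190^196=678
  2190^197=1249  2190^198=2054  2190^199=1687  2190^200=507  2190^201=518
  2190^202=1678
Found 1678 at exponent 202.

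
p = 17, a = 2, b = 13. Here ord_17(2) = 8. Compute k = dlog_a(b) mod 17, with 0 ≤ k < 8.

Successive powers of 2 modulo 17:
  2^0=1  2^1=2  2^2=4  2^3=8  2^4=16  2^5=15
  2^6=13
So 2^6 ≡ 13 (mod 17), giving k = 6.

6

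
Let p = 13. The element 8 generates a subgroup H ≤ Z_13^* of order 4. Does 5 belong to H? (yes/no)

yes

⟨8⟩ has order 4; its elements mod 13 are {1, 5, 8, 12}.
5 is in this set.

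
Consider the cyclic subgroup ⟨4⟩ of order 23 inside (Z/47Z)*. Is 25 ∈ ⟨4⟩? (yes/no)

yes

25 ∈ ⟨4⟩ iff 25^23 ≡ 1 (mod 47), since |⟨4⟩| = 23.
25^23 mod 47 = 1.
Since 1 = 1, 25 lies in the subgroup.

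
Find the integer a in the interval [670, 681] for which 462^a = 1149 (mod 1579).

Compute 462^670 mod 1579 = 806, then multiply by 462 repeatedly:
  462^670=806  462^671=1307  462^672=656  462^673=1483  462^674=1439
  462^675=59  462^676=415  462^677=671  462^678=518  462^679=887
  462^680=833  462^681=1149
Found 1149 at exponent 681.

681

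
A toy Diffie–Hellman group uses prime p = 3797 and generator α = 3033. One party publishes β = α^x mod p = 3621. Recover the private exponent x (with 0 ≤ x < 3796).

Baby-step giant-step with m = ceil(sqrt(3796)) = 62.
Baby table (3033^j mod 3797 for j=0..61):
  0:1  1:3033  2:2755  3:2515  4:3619  5:3097  6:3220  7:376
  8:1308  9:3096  10:187  11:1418  12:2590  13:3274  14:887  15:1995
  16:2214  17:1966  18:1588  19:1808  20:796  21:3173  22:2111  23:921
  24:2598  25:959  26:145  27:3130  28:790  29:163  30:769  31:1019
  32:3666  33:1362  34:3607  35:874  36:536  37:572  38:3444  39:105
  40:3314  41:703  42:2082  43:295  44:2440  45:167  46:1510  47:648
  48:2335  49:650  50:807  51:2363  52:2040  53:2007  54:640  55:853
  56:1392  57:3469  58:3787  59:46  60:2826  61:1429
Giant step factor: 3033^(-62) ≡ 3044 (mod 3797).
Scan 3621·3044^i mod 3797 for i = 0, 1, …:
  i=0: 3621   i=1: 3430   i=2: 2967   i=3: 2282
  i=4: 1695   i=5: 3254   i=6: 2600   i=7: 1452
  i=8: 180   i=9: 1152     …   i=56: 2712
  i=57: 650
Match at i=57, j=49: x = 57·62 + 49 = 3583.

3583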